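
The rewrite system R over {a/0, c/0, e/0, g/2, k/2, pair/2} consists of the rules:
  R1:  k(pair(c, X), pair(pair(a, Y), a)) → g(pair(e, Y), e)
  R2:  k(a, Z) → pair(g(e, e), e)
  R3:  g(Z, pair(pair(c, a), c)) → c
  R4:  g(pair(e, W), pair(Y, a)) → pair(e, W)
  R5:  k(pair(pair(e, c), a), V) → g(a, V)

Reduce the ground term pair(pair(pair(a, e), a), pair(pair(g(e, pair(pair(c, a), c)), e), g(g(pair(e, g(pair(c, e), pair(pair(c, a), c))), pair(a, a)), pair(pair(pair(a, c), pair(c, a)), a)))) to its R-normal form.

1. pair(pair(pair(a, e), a), pair(pair(g(e, pair(pair(c, a), c)), e), g(g(pair(e, g(pair(c, e), pair(pair(c, a), c))), pair(a, a)), pair(pair(pair(a, c), pair(c, a)), a))))  →  pair(pair(pair(a, e), a), pair(pair(c, e), g(g(pair(e, g(pair(c, e), pair(pair(c, a), c))), pair(a, a)), pair(pair(pair(a, c), pair(c, a)), a))))   [R3 at 2.1.1]
2. pair(pair(pair(a, e), a), pair(pair(c, e), g(g(pair(e, g(pair(c, e), pair(pair(c, a), c))), pair(a, a)), pair(pair(pair(a, c), pair(c, a)), a))))  →  pair(pair(pair(a, e), a), pair(pair(c, e), g(pair(e, g(pair(c, e), pair(pair(c, a), c))), pair(pair(pair(a, c), pair(c, a)), a))))   [R4 at 2.2.1]
3. pair(pair(pair(a, e), a), pair(pair(c, e), g(pair(e, g(pair(c, e), pair(pair(c, a), c))), pair(pair(pair(a, c), pair(c, a)), a))))  →  pair(pair(pair(a, e), a), pair(pair(c, e), pair(e, g(pair(c, e), pair(pair(c, a), c)))))   [R4 at 2.2]
4. pair(pair(pair(a, e), a), pair(pair(c, e), pair(e, g(pair(c, e), pair(pair(c, a), c)))))  →  pair(pair(pair(a, e), a), pair(pair(c, e), pair(e, c)))   [R3 at 2.2.2]

pair(pair(pair(a, e), a), pair(pair(c, e), pair(e, c)))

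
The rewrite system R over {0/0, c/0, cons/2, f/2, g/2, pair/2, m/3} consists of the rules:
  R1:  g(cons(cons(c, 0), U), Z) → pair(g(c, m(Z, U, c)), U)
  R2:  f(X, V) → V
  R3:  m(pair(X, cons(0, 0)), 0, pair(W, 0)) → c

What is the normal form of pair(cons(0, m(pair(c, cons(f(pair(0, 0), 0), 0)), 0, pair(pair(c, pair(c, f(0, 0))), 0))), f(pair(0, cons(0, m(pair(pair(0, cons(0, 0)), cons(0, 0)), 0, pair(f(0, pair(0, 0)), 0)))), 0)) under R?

1. pair(cons(0, m(pair(c, cons(f(pair(0, 0), 0), 0)), 0, pair(pair(c, pair(c, f(0, 0))), 0))), f(pair(0, cons(0, m(pair(pair(0, cons(0, 0)), cons(0, 0)), 0, pair(f(0, pair(0, 0)), 0)))), 0))  →  pair(cons(0, m(pair(c, cons(0, 0)), 0, pair(pair(c, pair(c, f(0, 0))), 0))), f(pair(0, cons(0, m(pair(pair(0, cons(0, 0)), cons(0, 0)), 0, pair(f(0, pair(0, 0)), 0)))), 0))   [R2 at 1.2.1.2.1]
2. pair(cons(0, m(pair(c, cons(0, 0)), 0, pair(pair(c, pair(c, f(0, 0))), 0))), f(pair(0, cons(0, m(pair(pair(0, cons(0, 0)), cons(0, 0)), 0, pair(f(0, pair(0, 0)), 0)))), 0))  →  pair(cons(0, c), f(pair(0, cons(0, m(pair(pair(0, cons(0, 0)), cons(0, 0)), 0, pair(f(0, pair(0, 0)), 0)))), 0))   [R3 at 1.2]
3. pair(cons(0, c), f(pair(0, cons(0, m(pair(pair(0, cons(0, 0)), cons(0, 0)), 0, pair(f(0, pair(0, 0)), 0)))), 0))  →  pair(cons(0, c), 0)   [R2 at 2]

pair(cons(0, c), 0)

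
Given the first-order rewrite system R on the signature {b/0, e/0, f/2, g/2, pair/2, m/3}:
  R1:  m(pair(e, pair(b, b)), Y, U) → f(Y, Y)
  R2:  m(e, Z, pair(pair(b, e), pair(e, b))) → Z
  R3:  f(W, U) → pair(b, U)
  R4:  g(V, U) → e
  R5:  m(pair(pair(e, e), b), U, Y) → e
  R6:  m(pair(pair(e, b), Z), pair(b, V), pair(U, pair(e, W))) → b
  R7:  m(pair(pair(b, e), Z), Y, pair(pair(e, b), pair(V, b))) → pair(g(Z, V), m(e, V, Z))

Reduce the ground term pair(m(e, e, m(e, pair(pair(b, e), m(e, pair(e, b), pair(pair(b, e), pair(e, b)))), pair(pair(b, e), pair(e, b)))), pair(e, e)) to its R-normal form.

pair(e, pair(e, e))

1. pair(m(e, e, m(e, pair(pair(b, e), m(e, pair(e, b), pair(pair(b, e), pair(e, b)))), pair(pair(b, e), pair(e, b)))), pair(e, e))  →  pair(m(e, e, pair(pair(b, e), m(e, pair(e, b), pair(pair(b, e), pair(e, b))))), pair(e, e))   [R2 at 1.3]
2. pair(m(e, e, pair(pair(b, e), m(e, pair(e, b), pair(pair(b, e), pair(e, b))))), pair(e, e))  →  pair(m(e, e, pair(pair(b, e), pair(e, b))), pair(e, e))   [R2 at 1.3.2]
3. pair(m(e, e, pair(pair(b, e), pair(e, b))), pair(e, e))  →  pair(e, pair(e, e))   [R2 at 1]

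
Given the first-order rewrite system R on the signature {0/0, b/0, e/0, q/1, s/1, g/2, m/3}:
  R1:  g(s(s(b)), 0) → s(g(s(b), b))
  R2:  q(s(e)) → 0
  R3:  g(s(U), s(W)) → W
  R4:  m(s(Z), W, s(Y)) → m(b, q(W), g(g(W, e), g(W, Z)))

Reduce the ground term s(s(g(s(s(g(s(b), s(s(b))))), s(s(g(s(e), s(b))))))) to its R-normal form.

1. s(s(g(s(s(g(s(b), s(s(b))))), s(s(g(s(e), s(b)))))))  →  s(s(s(g(s(e), s(b)))))   [R3 at 1.1]
2. s(s(s(g(s(e), s(b)))))  →  s(s(s(b)))   [R3 at 1.1.1]

s(s(s(b)))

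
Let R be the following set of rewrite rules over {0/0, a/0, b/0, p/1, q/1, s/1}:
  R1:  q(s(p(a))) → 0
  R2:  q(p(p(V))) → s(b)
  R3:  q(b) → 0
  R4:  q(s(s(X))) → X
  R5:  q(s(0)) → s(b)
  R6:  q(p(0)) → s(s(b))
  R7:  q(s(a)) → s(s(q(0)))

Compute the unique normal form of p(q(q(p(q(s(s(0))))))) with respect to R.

p(b)

1. p(q(q(p(q(s(s(0)))))))  →  p(q(q(p(0))))   [R4 at 1.1.1.1]
2. p(q(q(p(0))))  →  p(q(s(s(b))))   [R6 at 1.1]
3. p(q(s(s(b))))  →  p(b)   [R4 at 1]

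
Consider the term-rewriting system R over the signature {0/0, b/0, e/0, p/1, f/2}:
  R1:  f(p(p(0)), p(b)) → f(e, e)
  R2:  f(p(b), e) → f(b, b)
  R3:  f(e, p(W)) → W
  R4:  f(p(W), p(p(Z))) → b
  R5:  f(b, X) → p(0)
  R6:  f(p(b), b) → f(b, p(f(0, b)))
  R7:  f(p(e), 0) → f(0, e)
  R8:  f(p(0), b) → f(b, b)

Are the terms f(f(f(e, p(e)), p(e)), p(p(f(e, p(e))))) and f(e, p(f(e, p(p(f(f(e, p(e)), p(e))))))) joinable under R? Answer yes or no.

yes — NF(t₁) = p(e), NF(t₂) = p(e)

Reduce t₁ = f(f(f(e, p(e)), p(e)), p(p(f(e, p(e))))):
1. f(f(f(e, p(e)), p(e)), p(p(f(e, p(e)))))  →  f(f(e, p(e)), p(p(f(e, p(e)))))   [R3 at 1.1]
2. f(f(e, p(e)), p(p(f(e, p(e)))))  →  f(e, p(p(f(e, p(e)))))   [R3 at 1]
3. f(e, p(p(f(e, p(e)))))  →  p(f(e, p(e)))   [R3 at ε]
4. p(f(e, p(e)))  →  p(e)   [R3 at 1]

Reduce t₂ = f(e, p(f(e, p(p(f(f(e, p(e)), p(e))))))):
1. f(e, p(f(e, p(p(f(f(e, p(e)), p(e)))))))  →  f(e, p(p(f(f(e, p(e)), p(e)))))   [R3 at ε]
2. f(e, p(p(f(f(e, p(e)), p(e)))))  →  p(f(f(e, p(e)), p(e)))   [R3 at ε]
3. p(f(f(e, p(e)), p(e)))  →  p(f(e, p(e)))   [R3 at 1.1]
4. p(f(e, p(e)))  →  p(e)   [R3 at 1]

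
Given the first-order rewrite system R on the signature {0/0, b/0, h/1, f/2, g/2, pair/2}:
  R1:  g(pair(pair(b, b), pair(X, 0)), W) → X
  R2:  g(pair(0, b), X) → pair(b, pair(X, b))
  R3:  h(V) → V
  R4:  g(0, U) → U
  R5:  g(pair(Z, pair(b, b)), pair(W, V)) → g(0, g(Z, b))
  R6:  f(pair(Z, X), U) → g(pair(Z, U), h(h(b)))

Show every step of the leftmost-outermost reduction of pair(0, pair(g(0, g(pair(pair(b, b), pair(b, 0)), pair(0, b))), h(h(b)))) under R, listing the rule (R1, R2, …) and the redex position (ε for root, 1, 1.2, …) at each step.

pair(0, pair(b, b))

1. pair(0, pair(g(0, g(pair(pair(b, b), pair(b, 0)), pair(0, b))), h(h(b))))  →  pair(0, pair(g(pair(pair(b, b), pair(b, 0)), pair(0, b)), h(h(b))))   [R4 at 2.1]
2. pair(0, pair(g(pair(pair(b, b), pair(b, 0)), pair(0, b)), h(h(b))))  →  pair(0, pair(b, h(h(b))))   [R1 at 2.1]
3. pair(0, pair(b, h(h(b))))  →  pair(0, pair(b, h(b)))   [R3 at 2.2]
4. pair(0, pair(b, h(b)))  →  pair(0, pair(b, b))   [R3 at 2.2]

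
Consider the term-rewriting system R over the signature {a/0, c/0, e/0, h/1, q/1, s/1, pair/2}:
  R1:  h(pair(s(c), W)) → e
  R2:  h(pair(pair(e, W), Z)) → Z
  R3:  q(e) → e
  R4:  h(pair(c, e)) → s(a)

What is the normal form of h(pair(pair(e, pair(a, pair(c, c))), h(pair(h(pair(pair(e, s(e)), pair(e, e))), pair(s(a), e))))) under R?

pair(s(a), e)

1. h(pair(pair(e, pair(a, pair(c, c))), h(pair(h(pair(pair(e, s(e)), pair(e, e))), pair(s(a), e)))))  →  h(pair(h(pair(pair(e, s(e)), pair(e, e))), pair(s(a), e)))   [R2 at ε]
2. h(pair(h(pair(pair(e, s(e)), pair(e, e))), pair(s(a), e)))  →  h(pair(pair(e, e), pair(s(a), e)))   [R2 at 1.1]
3. h(pair(pair(e, e), pair(s(a), e)))  →  pair(s(a), e)   [R2 at ε]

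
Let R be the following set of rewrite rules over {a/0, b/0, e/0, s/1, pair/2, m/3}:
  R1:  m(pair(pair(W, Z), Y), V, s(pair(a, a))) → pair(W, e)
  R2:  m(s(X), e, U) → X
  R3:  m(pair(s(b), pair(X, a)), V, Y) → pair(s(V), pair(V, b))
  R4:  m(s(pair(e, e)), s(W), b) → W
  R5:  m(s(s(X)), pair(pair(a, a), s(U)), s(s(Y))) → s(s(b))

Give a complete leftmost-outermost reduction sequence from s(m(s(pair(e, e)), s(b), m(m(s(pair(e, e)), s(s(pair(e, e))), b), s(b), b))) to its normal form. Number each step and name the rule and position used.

1. s(m(s(pair(e, e)), s(b), m(m(s(pair(e, e)), s(s(pair(e, e))), b), s(b), b)))  →  s(m(s(pair(e, e)), s(b), m(s(pair(e, e)), s(b), b)))   [R4 at 1.3.1]
2. s(m(s(pair(e, e)), s(b), m(s(pair(e, e)), s(b), b)))  →  s(m(s(pair(e, e)), s(b), b))   [R4 at 1.3]
3. s(m(s(pair(e, e)), s(b), b))  →  s(b)   [R4 at 1]

s(b)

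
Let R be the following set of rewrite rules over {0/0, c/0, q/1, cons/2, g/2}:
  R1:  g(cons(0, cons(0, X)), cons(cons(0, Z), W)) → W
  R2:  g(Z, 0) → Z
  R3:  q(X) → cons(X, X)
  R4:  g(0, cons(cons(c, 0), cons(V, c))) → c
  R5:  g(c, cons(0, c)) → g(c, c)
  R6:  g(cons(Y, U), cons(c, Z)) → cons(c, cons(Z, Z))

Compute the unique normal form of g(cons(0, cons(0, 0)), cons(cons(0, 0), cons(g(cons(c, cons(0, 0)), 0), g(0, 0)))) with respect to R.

cons(cons(c, cons(0, 0)), 0)

1. g(cons(0, cons(0, 0)), cons(cons(0, 0), cons(g(cons(c, cons(0, 0)), 0), g(0, 0))))  →  cons(g(cons(c, cons(0, 0)), 0), g(0, 0))   [R1 at ε]
2. cons(g(cons(c, cons(0, 0)), 0), g(0, 0))  →  cons(cons(c, cons(0, 0)), g(0, 0))   [R2 at 1]
3. cons(cons(c, cons(0, 0)), g(0, 0))  →  cons(cons(c, cons(0, 0)), 0)   [R2 at 2]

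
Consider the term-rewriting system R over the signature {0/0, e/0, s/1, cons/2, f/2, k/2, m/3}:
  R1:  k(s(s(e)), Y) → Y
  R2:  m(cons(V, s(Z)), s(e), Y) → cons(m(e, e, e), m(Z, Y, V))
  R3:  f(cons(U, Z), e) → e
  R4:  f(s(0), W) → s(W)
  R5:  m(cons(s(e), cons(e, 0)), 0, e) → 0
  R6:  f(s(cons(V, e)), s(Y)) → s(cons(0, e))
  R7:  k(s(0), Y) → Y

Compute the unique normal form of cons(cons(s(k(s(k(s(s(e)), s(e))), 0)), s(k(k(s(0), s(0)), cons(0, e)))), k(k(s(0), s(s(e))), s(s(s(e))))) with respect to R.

1. cons(cons(s(k(s(k(s(s(e)), s(e))), 0)), s(k(k(s(0), s(0)), cons(0, e)))), k(k(s(0), s(s(e))), s(s(s(e)))))  →  cons(cons(s(k(s(s(e)), 0)), s(k(k(s(0), s(0)), cons(0, e)))), k(k(s(0), s(s(e))), s(s(s(e)))))   [R1 at 1.1.1.1.1]
2. cons(cons(s(k(s(s(e)), 0)), s(k(k(s(0), s(0)), cons(0, e)))), k(k(s(0), s(s(e))), s(s(s(e)))))  →  cons(cons(s(0), s(k(k(s(0), s(0)), cons(0, e)))), k(k(s(0), s(s(e))), s(s(s(e)))))   [R1 at 1.1.1]
3. cons(cons(s(0), s(k(k(s(0), s(0)), cons(0, e)))), k(k(s(0), s(s(e))), s(s(s(e)))))  →  cons(cons(s(0), s(k(s(0), cons(0, e)))), k(k(s(0), s(s(e))), s(s(s(e)))))   [R7 at 1.2.1.1]
4. cons(cons(s(0), s(k(s(0), cons(0, e)))), k(k(s(0), s(s(e))), s(s(s(e)))))  →  cons(cons(s(0), s(cons(0, e))), k(k(s(0), s(s(e))), s(s(s(e)))))   [R7 at 1.2.1]
5. cons(cons(s(0), s(cons(0, e))), k(k(s(0), s(s(e))), s(s(s(e)))))  →  cons(cons(s(0), s(cons(0, e))), k(s(s(e)), s(s(s(e)))))   [R7 at 2.1]
6. cons(cons(s(0), s(cons(0, e))), k(s(s(e)), s(s(s(e)))))  →  cons(cons(s(0), s(cons(0, e))), s(s(s(e))))   [R1 at 2]

cons(cons(s(0), s(cons(0, e))), s(s(s(e))))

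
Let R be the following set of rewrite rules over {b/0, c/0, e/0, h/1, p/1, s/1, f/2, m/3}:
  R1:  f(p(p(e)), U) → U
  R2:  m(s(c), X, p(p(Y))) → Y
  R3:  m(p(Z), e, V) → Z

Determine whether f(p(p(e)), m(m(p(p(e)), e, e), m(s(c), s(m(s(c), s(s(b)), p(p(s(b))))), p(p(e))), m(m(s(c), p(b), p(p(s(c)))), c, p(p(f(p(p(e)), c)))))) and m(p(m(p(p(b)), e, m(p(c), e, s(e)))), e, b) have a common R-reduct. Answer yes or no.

Reduce t₁ = f(p(p(e)), m(m(p(p(e)), e, e), m(s(c), s(m(s(c), s(s(b)), p(p(s(b))))), p(p(e))), m(m(s(c), p(b), p(p(s(c)))), c, p(p(f(p(p(e)), c)))))):
1. f(p(p(e)), m(m(p(p(e)), e, e), m(s(c), s(m(s(c), s(s(b)), p(p(s(b))))), p(p(e))), m(m(s(c), p(b), p(p(s(c)))), c, p(p(f(p(p(e)), c))))))  →  m(m(p(p(e)), e, e), m(s(c), s(m(s(c), s(s(b)), p(p(s(b))))), p(p(e))), m(m(s(c), p(b), p(p(s(c)))), c, p(p(f(p(p(e)), c)))))   [R1 at ε]
2. m(m(p(p(e)), e, e), m(s(c), s(m(s(c), s(s(b)), p(p(s(b))))), p(p(e))), m(m(s(c), p(b), p(p(s(c)))), c, p(p(f(p(p(e)), c)))))  →  m(p(e), m(s(c), s(m(s(c), s(s(b)), p(p(s(b))))), p(p(e))), m(m(s(c), p(b), p(p(s(c)))), c, p(p(f(p(p(e)), c)))))   [R3 at 1]
3. m(p(e), m(s(c), s(m(s(c), s(s(b)), p(p(s(b))))), p(p(e))), m(m(s(c), p(b), p(p(s(c)))), c, p(p(f(p(p(e)), c)))))  →  m(p(e), e, m(m(s(c), p(b), p(p(s(c)))), c, p(p(f(p(p(e)), c)))))   [R2 at 2]
4. m(p(e), e, m(m(s(c), p(b), p(p(s(c)))), c, p(p(f(p(p(e)), c)))))  →  e   [R3 at ε]

Reduce t₂ = m(p(m(p(p(b)), e, m(p(c), e, s(e)))), e, b):
1. m(p(m(p(p(b)), e, m(p(c), e, s(e)))), e, b)  →  m(p(p(b)), e, m(p(c), e, s(e)))   [R3 at ε]
2. m(p(p(b)), e, m(p(c), e, s(e)))  →  p(b)   [R3 at ε]

no — NF(t₁) = e, NF(t₂) = p(b)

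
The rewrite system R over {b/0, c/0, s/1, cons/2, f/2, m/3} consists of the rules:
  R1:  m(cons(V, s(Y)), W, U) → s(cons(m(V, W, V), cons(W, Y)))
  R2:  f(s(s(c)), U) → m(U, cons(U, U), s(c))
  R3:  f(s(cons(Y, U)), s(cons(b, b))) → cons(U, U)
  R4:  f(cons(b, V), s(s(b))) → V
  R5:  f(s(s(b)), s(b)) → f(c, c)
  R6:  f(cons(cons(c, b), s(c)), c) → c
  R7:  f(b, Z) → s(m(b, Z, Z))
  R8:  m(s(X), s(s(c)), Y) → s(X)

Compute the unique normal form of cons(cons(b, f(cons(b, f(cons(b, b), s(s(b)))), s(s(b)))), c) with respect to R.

1. cons(cons(b, f(cons(b, f(cons(b, b), s(s(b)))), s(s(b)))), c)  →  cons(cons(b, f(cons(b, b), s(s(b)))), c)   [R4 at 1.2]
2. cons(cons(b, f(cons(b, b), s(s(b)))), c)  →  cons(cons(b, b), c)   [R4 at 1.2]

cons(cons(b, b), c)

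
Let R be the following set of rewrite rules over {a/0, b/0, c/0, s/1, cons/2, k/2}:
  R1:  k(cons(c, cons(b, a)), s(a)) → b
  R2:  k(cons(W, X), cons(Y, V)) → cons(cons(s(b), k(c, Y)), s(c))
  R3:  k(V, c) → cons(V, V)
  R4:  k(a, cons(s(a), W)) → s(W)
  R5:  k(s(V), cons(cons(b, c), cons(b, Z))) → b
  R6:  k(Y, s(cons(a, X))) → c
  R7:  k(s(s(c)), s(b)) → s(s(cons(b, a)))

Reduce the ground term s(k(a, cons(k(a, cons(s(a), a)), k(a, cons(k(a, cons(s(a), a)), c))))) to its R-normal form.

s(s(s(c)))

1. s(k(a, cons(k(a, cons(s(a), a)), k(a, cons(k(a, cons(s(a), a)), c)))))  →  s(k(a, cons(s(a), k(a, cons(k(a, cons(s(a), a)), c)))))   [R4 at 1.2.1]
2. s(k(a, cons(s(a), k(a, cons(k(a, cons(s(a), a)), c)))))  →  s(s(k(a, cons(k(a, cons(s(a), a)), c))))   [R4 at 1]
3. s(s(k(a, cons(k(a, cons(s(a), a)), c))))  →  s(s(k(a, cons(s(a), c))))   [R4 at 1.1.2.1]
4. s(s(k(a, cons(s(a), c))))  →  s(s(s(c)))   [R4 at 1.1]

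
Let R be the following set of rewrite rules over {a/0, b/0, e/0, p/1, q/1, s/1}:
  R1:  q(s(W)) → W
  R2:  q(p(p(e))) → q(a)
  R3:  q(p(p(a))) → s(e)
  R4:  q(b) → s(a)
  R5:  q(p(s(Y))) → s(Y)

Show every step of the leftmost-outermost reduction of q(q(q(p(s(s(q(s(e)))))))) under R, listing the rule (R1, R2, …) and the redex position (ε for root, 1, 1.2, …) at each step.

e

1. q(q(q(p(s(s(q(s(e))))))))  →  q(q(s(s(q(s(e))))))   [R5 at 1.1]
2. q(q(s(s(q(s(e))))))  →  q(s(q(s(e))))   [R1 at 1]
3. q(s(q(s(e))))  →  q(s(e))   [R1 at ε]
4. q(s(e))  →  e   [R1 at ε]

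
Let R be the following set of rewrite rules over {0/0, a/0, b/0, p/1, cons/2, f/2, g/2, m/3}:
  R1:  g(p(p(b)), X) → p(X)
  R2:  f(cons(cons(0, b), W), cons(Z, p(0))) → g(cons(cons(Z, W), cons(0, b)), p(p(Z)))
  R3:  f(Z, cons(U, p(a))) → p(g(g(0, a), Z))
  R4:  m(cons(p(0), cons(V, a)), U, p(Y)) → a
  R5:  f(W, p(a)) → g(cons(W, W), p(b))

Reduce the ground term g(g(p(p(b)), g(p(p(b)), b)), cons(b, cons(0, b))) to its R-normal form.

p(cons(b, cons(0, b)))

1. g(g(p(p(b)), g(p(p(b)), b)), cons(b, cons(0, b)))  →  g(p(g(p(p(b)), b)), cons(b, cons(0, b)))   [R1 at 1]
2. g(p(g(p(p(b)), b)), cons(b, cons(0, b)))  →  g(p(p(b)), cons(b, cons(0, b)))   [R1 at 1.1]
3. g(p(p(b)), cons(b, cons(0, b)))  →  p(cons(b, cons(0, b)))   [R1 at ε]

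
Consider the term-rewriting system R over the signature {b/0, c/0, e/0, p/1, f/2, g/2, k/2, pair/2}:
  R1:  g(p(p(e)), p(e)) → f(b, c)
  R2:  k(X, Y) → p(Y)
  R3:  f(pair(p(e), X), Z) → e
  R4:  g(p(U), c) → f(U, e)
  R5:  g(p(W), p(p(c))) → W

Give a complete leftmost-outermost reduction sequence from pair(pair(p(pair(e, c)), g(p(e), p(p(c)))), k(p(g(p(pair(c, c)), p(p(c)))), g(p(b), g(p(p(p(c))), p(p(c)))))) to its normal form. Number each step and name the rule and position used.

pair(pair(p(pair(e, c)), e), p(b))

1. pair(pair(p(pair(e, c)), g(p(e), p(p(c)))), k(p(g(p(pair(c, c)), p(p(c)))), g(p(b), g(p(p(p(c))), p(p(c))))))  →  pair(pair(p(pair(e, c)), e), k(p(g(p(pair(c, c)), p(p(c)))), g(p(b), g(p(p(p(c))), p(p(c))))))   [R5 at 1.2]
2. pair(pair(p(pair(e, c)), e), k(p(g(p(pair(c, c)), p(p(c)))), g(p(b), g(p(p(p(c))), p(p(c))))))  →  pair(pair(p(pair(e, c)), e), p(g(p(b), g(p(p(p(c))), p(p(c))))))   [R2 at 2]
3. pair(pair(p(pair(e, c)), e), p(g(p(b), g(p(p(p(c))), p(p(c))))))  →  pair(pair(p(pair(e, c)), e), p(g(p(b), p(p(c)))))   [R5 at 2.1.2]
4. pair(pair(p(pair(e, c)), e), p(g(p(b), p(p(c)))))  →  pair(pair(p(pair(e, c)), e), p(b))   [R5 at 2.1]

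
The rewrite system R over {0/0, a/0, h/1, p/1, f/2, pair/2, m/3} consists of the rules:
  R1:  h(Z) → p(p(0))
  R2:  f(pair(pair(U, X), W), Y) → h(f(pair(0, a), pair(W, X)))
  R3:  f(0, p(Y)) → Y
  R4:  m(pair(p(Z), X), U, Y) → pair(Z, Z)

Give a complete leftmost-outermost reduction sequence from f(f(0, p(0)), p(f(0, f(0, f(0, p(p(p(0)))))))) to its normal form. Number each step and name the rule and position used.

1. f(f(0, p(0)), p(f(0, f(0, f(0, p(p(p(0))))))))  →  f(0, p(f(0, f(0, f(0, p(p(p(0))))))))   [R3 at 1]
2. f(0, p(f(0, f(0, f(0, p(p(p(0))))))))  →  f(0, f(0, f(0, p(p(p(0))))))   [R3 at ε]
3. f(0, f(0, f(0, p(p(p(0))))))  →  f(0, f(0, p(p(0))))   [R3 at 2.2]
4. f(0, f(0, p(p(0))))  →  f(0, p(0))   [R3 at 2]
5. f(0, p(0))  →  0   [R3 at ε]

0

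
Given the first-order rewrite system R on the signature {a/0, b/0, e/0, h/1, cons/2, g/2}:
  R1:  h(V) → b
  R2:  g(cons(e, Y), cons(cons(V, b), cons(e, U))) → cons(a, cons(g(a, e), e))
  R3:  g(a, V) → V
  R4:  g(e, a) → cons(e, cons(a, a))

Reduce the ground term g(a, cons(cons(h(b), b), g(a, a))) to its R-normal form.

cons(cons(b, b), a)

1. g(a, cons(cons(h(b), b), g(a, a)))  →  cons(cons(h(b), b), g(a, a))   [R3 at ε]
2. cons(cons(h(b), b), g(a, a))  →  cons(cons(b, b), g(a, a))   [R1 at 1.1]
3. cons(cons(b, b), g(a, a))  →  cons(cons(b, b), a)   [R3 at 2]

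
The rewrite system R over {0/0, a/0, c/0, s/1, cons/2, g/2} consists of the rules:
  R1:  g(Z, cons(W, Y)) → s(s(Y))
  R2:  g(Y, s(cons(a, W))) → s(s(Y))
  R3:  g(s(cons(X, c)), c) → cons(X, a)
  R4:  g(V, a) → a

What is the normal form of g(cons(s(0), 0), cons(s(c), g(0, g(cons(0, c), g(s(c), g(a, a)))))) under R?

1. g(cons(s(0), 0), cons(s(c), g(0, g(cons(0, c), g(s(c), g(a, a))))))  →  s(s(g(0, g(cons(0, c), g(s(c), g(a, a))))))   [R1 at ε]
2. s(s(g(0, g(cons(0, c), g(s(c), g(a, a))))))  →  s(s(g(0, g(cons(0, c), g(s(c), a)))))   [R4 at 1.1.2.2.2]
3. s(s(g(0, g(cons(0, c), g(s(c), a)))))  →  s(s(g(0, g(cons(0, c), a))))   [R4 at 1.1.2.2]
4. s(s(g(0, g(cons(0, c), a))))  →  s(s(g(0, a)))   [R4 at 1.1.2]
5. s(s(g(0, a)))  →  s(s(a))   [R4 at 1.1]

s(s(a))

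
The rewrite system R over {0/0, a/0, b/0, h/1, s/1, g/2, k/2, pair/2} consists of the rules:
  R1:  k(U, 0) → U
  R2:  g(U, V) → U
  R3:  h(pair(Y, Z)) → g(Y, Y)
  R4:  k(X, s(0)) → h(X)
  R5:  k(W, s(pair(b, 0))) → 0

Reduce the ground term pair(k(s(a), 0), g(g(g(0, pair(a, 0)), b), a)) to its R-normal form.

pair(s(a), 0)

1. pair(k(s(a), 0), g(g(g(0, pair(a, 0)), b), a))  →  pair(s(a), g(g(g(0, pair(a, 0)), b), a))   [R1 at 1]
2. pair(s(a), g(g(g(0, pair(a, 0)), b), a))  →  pair(s(a), g(g(0, pair(a, 0)), b))   [R2 at 2]
3. pair(s(a), g(g(0, pair(a, 0)), b))  →  pair(s(a), g(0, pair(a, 0)))   [R2 at 2]
4. pair(s(a), g(0, pair(a, 0)))  →  pair(s(a), 0)   [R2 at 2]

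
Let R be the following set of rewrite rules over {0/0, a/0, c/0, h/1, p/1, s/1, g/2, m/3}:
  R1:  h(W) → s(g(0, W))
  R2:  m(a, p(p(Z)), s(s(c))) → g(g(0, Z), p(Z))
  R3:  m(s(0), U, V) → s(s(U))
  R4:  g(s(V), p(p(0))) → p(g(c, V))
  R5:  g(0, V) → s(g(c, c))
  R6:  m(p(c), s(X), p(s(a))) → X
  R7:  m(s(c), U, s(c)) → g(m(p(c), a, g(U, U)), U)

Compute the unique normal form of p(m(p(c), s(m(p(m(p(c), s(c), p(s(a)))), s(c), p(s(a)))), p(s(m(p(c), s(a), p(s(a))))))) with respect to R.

1. p(m(p(c), s(m(p(m(p(c), s(c), p(s(a)))), s(c), p(s(a)))), p(s(m(p(c), s(a), p(s(a)))))))  →  p(m(p(c), s(m(p(c), s(c), p(s(a)))), p(s(m(p(c), s(a), p(s(a)))))))   [R6 at 1.2.1.1.1]
2. p(m(p(c), s(m(p(c), s(c), p(s(a)))), p(s(m(p(c), s(a), p(s(a)))))))  →  p(m(p(c), s(c), p(s(m(p(c), s(a), p(s(a)))))))   [R6 at 1.2.1]
3. p(m(p(c), s(c), p(s(m(p(c), s(a), p(s(a)))))))  →  p(m(p(c), s(c), p(s(a))))   [R6 at 1.3.1.1]
4. p(m(p(c), s(c), p(s(a))))  →  p(c)   [R6 at 1]

p(c)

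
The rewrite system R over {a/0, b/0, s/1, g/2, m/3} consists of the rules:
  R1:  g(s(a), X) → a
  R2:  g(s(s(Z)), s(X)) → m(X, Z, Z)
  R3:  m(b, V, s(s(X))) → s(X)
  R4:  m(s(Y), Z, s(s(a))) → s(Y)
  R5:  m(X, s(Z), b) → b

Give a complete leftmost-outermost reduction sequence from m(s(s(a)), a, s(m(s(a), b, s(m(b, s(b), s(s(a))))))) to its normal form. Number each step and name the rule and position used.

1. m(s(s(a)), a, s(m(s(a), b, s(m(b, s(b), s(s(a)))))))  →  m(s(s(a)), a, s(m(s(a), b, s(s(a)))))   [R3 at 3.1.3.1]
2. m(s(s(a)), a, s(m(s(a), b, s(s(a)))))  →  m(s(s(a)), a, s(s(a)))   [R4 at 3.1]
3. m(s(s(a)), a, s(s(a)))  →  s(s(a))   [R4 at ε]

s(s(a))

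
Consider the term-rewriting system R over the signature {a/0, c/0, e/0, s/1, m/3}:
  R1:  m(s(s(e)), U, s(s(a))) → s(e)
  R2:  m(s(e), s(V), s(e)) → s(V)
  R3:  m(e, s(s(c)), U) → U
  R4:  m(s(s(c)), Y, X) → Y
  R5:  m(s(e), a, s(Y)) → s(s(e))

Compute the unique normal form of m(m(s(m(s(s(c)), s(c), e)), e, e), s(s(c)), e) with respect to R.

1. m(m(s(m(s(s(c)), s(c), e)), e, e), s(s(c)), e)  →  m(m(s(s(c)), e, e), s(s(c)), e)   [R4 at 1.1.1]
2. m(m(s(s(c)), e, e), s(s(c)), e)  →  m(e, s(s(c)), e)   [R4 at 1]
3. m(e, s(s(c)), e)  →  e   [R3 at ε]

e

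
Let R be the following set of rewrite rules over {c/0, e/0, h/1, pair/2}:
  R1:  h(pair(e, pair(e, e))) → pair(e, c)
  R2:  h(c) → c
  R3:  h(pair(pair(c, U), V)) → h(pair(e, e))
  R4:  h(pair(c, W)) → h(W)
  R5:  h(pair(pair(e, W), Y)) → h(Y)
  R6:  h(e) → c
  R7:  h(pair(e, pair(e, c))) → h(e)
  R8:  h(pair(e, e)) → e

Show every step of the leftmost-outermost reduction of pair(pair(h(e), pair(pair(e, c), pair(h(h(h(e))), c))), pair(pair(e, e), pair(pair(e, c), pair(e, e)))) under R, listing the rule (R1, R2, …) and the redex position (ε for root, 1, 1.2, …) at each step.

pair(pair(c, pair(pair(e, c), pair(c, c))), pair(pair(e, e), pair(pair(e, c), pair(e, e))))

1. pair(pair(h(e), pair(pair(e, c), pair(h(h(h(e))), c))), pair(pair(e, e), pair(pair(e, c), pair(e, e))))  →  pair(pair(c, pair(pair(e, c), pair(h(h(h(e))), c))), pair(pair(e, e), pair(pair(e, c), pair(e, e))))   [R6 at 1.1]
2. pair(pair(c, pair(pair(e, c), pair(h(h(h(e))), c))), pair(pair(e, e), pair(pair(e, c), pair(e, e))))  →  pair(pair(c, pair(pair(e, c), pair(h(h(c)), c))), pair(pair(e, e), pair(pair(e, c), pair(e, e))))   [R6 at 1.2.2.1.1.1]
3. pair(pair(c, pair(pair(e, c), pair(h(h(c)), c))), pair(pair(e, e), pair(pair(e, c), pair(e, e))))  →  pair(pair(c, pair(pair(e, c), pair(h(c), c))), pair(pair(e, e), pair(pair(e, c), pair(e, e))))   [R2 at 1.2.2.1.1]
4. pair(pair(c, pair(pair(e, c), pair(h(c), c))), pair(pair(e, e), pair(pair(e, c), pair(e, e))))  →  pair(pair(c, pair(pair(e, c), pair(c, c))), pair(pair(e, e), pair(pair(e, c), pair(e, e))))   [R2 at 1.2.2.1]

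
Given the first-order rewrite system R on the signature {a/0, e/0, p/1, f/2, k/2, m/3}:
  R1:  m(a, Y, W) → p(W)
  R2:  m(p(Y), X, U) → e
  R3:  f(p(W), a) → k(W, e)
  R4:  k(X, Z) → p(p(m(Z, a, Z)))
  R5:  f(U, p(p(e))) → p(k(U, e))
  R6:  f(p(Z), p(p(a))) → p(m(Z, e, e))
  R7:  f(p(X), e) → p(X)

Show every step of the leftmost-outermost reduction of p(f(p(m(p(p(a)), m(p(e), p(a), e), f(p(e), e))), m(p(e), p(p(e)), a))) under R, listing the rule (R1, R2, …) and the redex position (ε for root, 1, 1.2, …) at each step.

1. p(f(p(m(p(p(a)), m(p(e), p(a), e), f(p(e), e))), m(p(e), p(p(e)), a)))  →  p(f(p(e), m(p(e), p(p(e)), a)))   [R2 at 1.1.1]
2. p(f(p(e), m(p(e), p(p(e)), a)))  →  p(f(p(e), e))   [R2 at 1.2]
3. p(f(p(e), e))  →  p(p(e))   [R7 at 1]

p(p(e))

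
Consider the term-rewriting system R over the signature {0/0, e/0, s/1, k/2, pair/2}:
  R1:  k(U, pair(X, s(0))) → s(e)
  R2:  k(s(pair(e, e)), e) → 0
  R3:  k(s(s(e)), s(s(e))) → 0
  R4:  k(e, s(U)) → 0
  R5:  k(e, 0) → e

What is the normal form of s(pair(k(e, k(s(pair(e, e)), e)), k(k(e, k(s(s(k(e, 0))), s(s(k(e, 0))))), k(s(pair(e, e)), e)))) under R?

s(pair(e, e))

1. s(pair(k(e, k(s(pair(e, e)), e)), k(k(e, k(s(s(k(e, 0))), s(s(k(e, 0))))), k(s(pair(e, e)), e))))  →  s(pair(k(e, 0), k(k(e, k(s(s(k(e, 0))), s(s(k(e, 0))))), k(s(pair(e, e)), e))))   [R2 at 1.1.2]
2. s(pair(k(e, 0), k(k(e, k(s(s(k(e, 0))), s(s(k(e, 0))))), k(s(pair(e, e)), e))))  →  s(pair(e, k(k(e, k(s(s(k(e, 0))), s(s(k(e, 0))))), k(s(pair(e, e)), e))))   [R5 at 1.1]
3. s(pair(e, k(k(e, k(s(s(k(e, 0))), s(s(k(e, 0))))), k(s(pair(e, e)), e))))  →  s(pair(e, k(k(e, k(s(s(e)), s(s(k(e, 0))))), k(s(pair(e, e)), e))))   [R5 at 1.2.1.2.1.1.1]
4. s(pair(e, k(k(e, k(s(s(e)), s(s(k(e, 0))))), k(s(pair(e, e)), e))))  →  s(pair(e, k(k(e, k(s(s(e)), s(s(e)))), k(s(pair(e, e)), e))))   [R5 at 1.2.1.2.2.1.1]
5. s(pair(e, k(k(e, k(s(s(e)), s(s(e)))), k(s(pair(e, e)), e))))  →  s(pair(e, k(k(e, 0), k(s(pair(e, e)), e))))   [R3 at 1.2.1.2]
6. s(pair(e, k(k(e, 0), k(s(pair(e, e)), e))))  →  s(pair(e, k(e, k(s(pair(e, e)), e))))   [R5 at 1.2.1]
7. s(pair(e, k(e, k(s(pair(e, e)), e))))  →  s(pair(e, k(e, 0)))   [R2 at 1.2.2]
8. s(pair(e, k(e, 0)))  →  s(pair(e, e))   [R5 at 1.2]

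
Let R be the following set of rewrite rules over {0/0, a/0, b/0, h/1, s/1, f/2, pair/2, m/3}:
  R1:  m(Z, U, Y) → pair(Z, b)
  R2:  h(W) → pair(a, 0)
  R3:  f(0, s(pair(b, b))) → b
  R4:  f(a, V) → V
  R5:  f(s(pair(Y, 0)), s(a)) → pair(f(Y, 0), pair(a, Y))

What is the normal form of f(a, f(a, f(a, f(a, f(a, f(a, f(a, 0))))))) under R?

0

1. f(a, f(a, f(a, f(a, f(a, f(a, f(a, 0)))))))  →  f(a, f(a, f(a, f(a, f(a, f(a, 0))))))   [R4 at ε]
2. f(a, f(a, f(a, f(a, f(a, f(a, 0))))))  →  f(a, f(a, f(a, f(a, f(a, 0)))))   [R4 at ε]
3. f(a, f(a, f(a, f(a, f(a, 0)))))  →  f(a, f(a, f(a, f(a, 0))))   [R4 at ε]
4. f(a, f(a, f(a, f(a, 0))))  →  f(a, f(a, f(a, 0)))   [R4 at ε]
5. f(a, f(a, f(a, 0)))  →  f(a, f(a, 0))   [R4 at ε]
6. f(a, f(a, 0))  →  f(a, 0)   [R4 at ε]
7. f(a, 0)  →  0   [R4 at ε]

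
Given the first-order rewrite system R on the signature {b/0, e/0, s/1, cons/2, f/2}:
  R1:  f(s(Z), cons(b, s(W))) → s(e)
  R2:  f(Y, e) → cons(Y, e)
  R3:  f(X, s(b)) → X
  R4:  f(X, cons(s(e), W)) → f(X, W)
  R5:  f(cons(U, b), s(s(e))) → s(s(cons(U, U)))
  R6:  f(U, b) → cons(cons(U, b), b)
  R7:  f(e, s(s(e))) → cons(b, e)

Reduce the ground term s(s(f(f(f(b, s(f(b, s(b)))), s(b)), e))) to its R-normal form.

s(s(cons(b, e)))

1. s(s(f(f(f(b, s(f(b, s(b)))), s(b)), e)))  →  s(s(cons(f(f(b, s(f(b, s(b)))), s(b)), e)))   [R2 at 1.1]
2. s(s(cons(f(f(b, s(f(b, s(b)))), s(b)), e)))  →  s(s(cons(f(b, s(f(b, s(b)))), e)))   [R3 at 1.1.1]
3. s(s(cons(f(b, s(f(b, s(b)))), e)))  →  s(s(cons(f(b, s(b)), e)))   [R3 at 1.1.1.2.1]
4. s(s(cons(f(b, s(b)), e)))  →  s(s(cons(b, e)))   [R3 at 1.1.1]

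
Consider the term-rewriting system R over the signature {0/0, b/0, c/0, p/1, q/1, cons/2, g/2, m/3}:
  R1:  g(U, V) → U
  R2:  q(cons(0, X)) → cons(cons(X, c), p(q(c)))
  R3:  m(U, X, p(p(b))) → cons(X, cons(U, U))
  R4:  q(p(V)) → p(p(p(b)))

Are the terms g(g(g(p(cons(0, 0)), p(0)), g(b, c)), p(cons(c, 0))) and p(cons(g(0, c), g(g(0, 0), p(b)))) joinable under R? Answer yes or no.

yes — NF(t₁) = p(cons(0, 0)), NF(t₂) = p(cons(0, 0))

Reduce t₁ = g(g(g(p(cons(0, 0)), p(0)), g(b, c)), p(cons(c, 0))):
1. g(g(g(p(cons(0, 0)), p(0)), g(b, c)), p(cons(c, 0)))  →  g(g(p(cons(0, 0)), p(0)), g(b, c))   [R1 at ε]
2. g(g(p(cons(0, 0)), p(0)), g(b, c))  →  g(p(cons(0, 0)), p(0))   [R1 at ε]
3. g(p(cons(0, 0)), p(0))  →  p(cons(0, 0))   [R1 at ε]

Reduce t₂ = p(cons(g(0, c), g(g(0, 0), p(b)))):
1. p(cons(g(0, c), g(g(0, 0), p(b))))  →  p(cons(0, g(g(0, 0), p(b))))   [R1 at 1.1]
2. p(cons(0, g(g(0, 0), p(b))))  →  p(cons(0, g(0, 0)))   [R1 at 1.2]
3. p(cons(0, g(0, 0)))  →  p(cons(0, 0))   [R1 at 1.2]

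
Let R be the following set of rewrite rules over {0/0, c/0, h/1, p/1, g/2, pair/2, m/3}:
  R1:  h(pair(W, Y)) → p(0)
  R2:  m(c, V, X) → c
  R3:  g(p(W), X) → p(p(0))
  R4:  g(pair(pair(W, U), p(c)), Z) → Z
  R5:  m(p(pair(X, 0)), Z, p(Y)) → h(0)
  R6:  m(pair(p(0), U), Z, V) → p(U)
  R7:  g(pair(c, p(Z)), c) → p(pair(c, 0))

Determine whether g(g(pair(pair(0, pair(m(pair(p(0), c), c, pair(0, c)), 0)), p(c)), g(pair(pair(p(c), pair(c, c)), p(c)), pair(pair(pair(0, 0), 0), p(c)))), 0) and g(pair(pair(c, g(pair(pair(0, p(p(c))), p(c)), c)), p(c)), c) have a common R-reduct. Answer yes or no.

Reduce t₁ = g(g(pair(pair(0, pair(m(pair(p(0), c), c, pair(0, c)), 0)), p(c)), g(pair(pair(p(c), pair(c, c)), p(c)), pair(pair(pair(0, 0), 0), p(c)))), 0):
1. g(g(pair(pair(0, pair(m(pair(p(0), c), c, pair(0, c)), 0)), p(c)), g(pair(pair(p(c), pair(c, c)), p(c)), pair(pair(pair(0, 0), 0), p(c)))), 0)  →  g(g(pair(pair(p(c), pair(c, c)), p(c)), pair(pair(pair(0, 0), 0), p(c))), 0)   [R4 at 1]
2. g(g(pair(pair(p(c), pair(c, c)), p(c)), pair(pair(pair(0, 0), 0), p(c))), 0)  →  g(pair(pair(pair(0, 0), 0), p(c)), 0)   [R4 at 1]
3. g(pair(pair(pair(0, 0), 0), p(c)), 0)  →  0   [R4 at ε]

Reduce t₂ = g(pair(pair(c, g(pair(pair(0, p(p(c))), p(c)), c)), p(c)), c):
1. g(pair(pair(c, g(pair(pair(0, p(p(c))), p(c)), c)), p(c)), c)  →  c   [R4 at ε]

no — NF(t₁) = 0, NF(t₂) = c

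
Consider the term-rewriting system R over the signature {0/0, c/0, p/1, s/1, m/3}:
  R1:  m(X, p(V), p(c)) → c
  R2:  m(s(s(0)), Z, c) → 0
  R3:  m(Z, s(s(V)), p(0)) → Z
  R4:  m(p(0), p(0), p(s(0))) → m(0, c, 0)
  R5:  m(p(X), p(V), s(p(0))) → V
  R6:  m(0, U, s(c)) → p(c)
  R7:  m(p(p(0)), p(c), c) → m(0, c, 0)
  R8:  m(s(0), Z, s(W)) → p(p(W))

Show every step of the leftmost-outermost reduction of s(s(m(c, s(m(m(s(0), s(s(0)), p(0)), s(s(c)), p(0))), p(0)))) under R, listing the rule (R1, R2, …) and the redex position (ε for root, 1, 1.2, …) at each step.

1. s(s(m(c, s(m(m(s(0), s(s(0)), p(0)), s(s(c)), p(0))), p(0))))  →  s(s(m(c, s(m(s(0), s(s(0)), p(0))), p(0))))   [R3 at 1.1.2.1]
2. s(s(m(c, s(m(s(0), s(s(0)), p(0))), p(0))))  →  s(s(m(c, s(s(0)), p(0))))   [R3 at 1.1.2.1]
3. s(s(m(c, s(s(0)), p(0))))  →  s(s(c))   [R3 at 1.1]

s(s(c))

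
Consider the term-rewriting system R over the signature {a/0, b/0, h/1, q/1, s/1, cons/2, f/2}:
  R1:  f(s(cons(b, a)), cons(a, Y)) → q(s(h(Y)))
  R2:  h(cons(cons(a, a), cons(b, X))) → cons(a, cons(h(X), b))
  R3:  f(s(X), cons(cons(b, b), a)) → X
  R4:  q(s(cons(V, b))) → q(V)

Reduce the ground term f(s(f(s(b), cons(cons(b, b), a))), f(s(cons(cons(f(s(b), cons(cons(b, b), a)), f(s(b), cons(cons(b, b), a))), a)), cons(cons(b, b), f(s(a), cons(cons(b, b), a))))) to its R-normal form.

1. f(s(f(s(b), cons(cons(b, b), a))), f(s(cons(cons(f(s(b), cons(cons(b, b), a)), f(s(b), cons(cons(b, b), a))), a)), cons(cons(b, b), f(s(a), cons(cons(b, b), a)))))  →  f(s(b), f(s(cons(cons(f(s(b), cons(cons(b, b), a)), f(s(b), cons(cons(b, b), a))), a)), cons(cons(b, b), f(s(a), cons(cons(b, b), a)))))   [R3 at 1.1]
2. f(s(b), f(s(cons(cons(f(s(b), cons(cons(b, b), a)), f(s(b), cons(cons(b, b), a))), a)), cons(cons(b, b), f(s(a), cons(cons(b, b), a)))))  →  f(s(b), f(s(cons(cons(b, f(s(b), cons(cons(b, b), a))), a)), cons(cons(b, b), f(s(a), cons(cons(b, b), a)))))   [R3 at 2.1.1.1.1]
3. f(s(b), f(s(cons(cons(b, f(s(b), cons(cons(b, b), a))), a)), cons(cons(b, b), f(s(a), cons(cons(b, b), a)))))  →  f(s(b), f(s(cons(cons(b, b), a)), cons(cons(b, b), f(s(a), cons(cons(b, b), a)))))   [R3 at 2.1.1.1.2]
4. f(s(b), f(s(cons(cons(b, b), a)), cons(cons(b, b), f(s(a), cons(cons(b, b), a)))))  →  f(s(b), f(s(cons(cons(b, b), a)), cons(cons(b, b), a)))   [R3 at 2.2.2]
5. f(s(b), f(s(cons(cons(b, b), a)), cons(cons(b, b), a)))  →  f(s(b), cons(cons(b, b), a))   [R3 at 2]
6. f(s(b), cons(cons(b, b), a))  →  b   [R3 at ε]

b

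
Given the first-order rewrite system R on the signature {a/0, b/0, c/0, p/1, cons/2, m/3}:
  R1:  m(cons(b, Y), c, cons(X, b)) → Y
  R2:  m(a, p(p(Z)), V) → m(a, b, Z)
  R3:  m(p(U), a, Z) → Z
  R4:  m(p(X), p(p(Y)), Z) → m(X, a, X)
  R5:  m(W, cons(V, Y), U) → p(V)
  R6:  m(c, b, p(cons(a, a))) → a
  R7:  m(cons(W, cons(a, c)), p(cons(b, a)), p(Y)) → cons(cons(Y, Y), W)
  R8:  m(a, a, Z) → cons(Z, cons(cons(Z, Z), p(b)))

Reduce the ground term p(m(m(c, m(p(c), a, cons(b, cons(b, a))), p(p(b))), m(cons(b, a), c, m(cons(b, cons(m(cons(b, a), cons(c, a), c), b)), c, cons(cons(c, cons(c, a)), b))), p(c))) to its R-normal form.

p(p(c))

1. p(m(m(c, m(p(c), a, cons(b, cons(b, a))), p(p(b))), m(cons(b, a), c, m(cons(b, cons(m(cons(b, a), cons(c, a), c), b)), c, cons(cons(c, cons(c, a)), b))), p(c)))  →  p(m(m(c, cons(b, cons(b, a)), p(p(b))), m(cons(b, a), c, m(cons(b, cons(m(cons(b, a), cons(c, a), c), b)), c, cons(cons(c, cons(c, a)), b))), p(c)))   [R3 at 1.1.2]
2. p(m(m(c, cons(b, cons(b, a)), p(p(b))), m(cons(b, a), c, m(cons(b, cons(m(cons(b, a), cons(c, a), c), b)), c, cons(cons(c, cons(c, a)), b))), p(c)))  →  p(m(p(b), m(cons(b, a), c, m(cons(b, cons(m(cons(b, a), cons(c, a), c), b)), c, cons(cons(c, cons(c, a)), b))), p(c)))   [R5 at 1.1]
3. p(m(p(b), m(cons(b, a), c, m(cons(b, cons(m(cons(b, a), cons(c, a), c), b)), c, cons(cons(c, cons(c, a)), b))), p(c)))  →  p(m(p(b), m(cons(b, a), c, cons(m(cons(b, a), cons(c, a), c), b)), p(c)))   [R1 at 1.2.3]
4. p(m(p(b), m(cons(b, a), c, cons(m(cons(b, a), cons(c, a), c), b)), p(c)))  →  p(m(p(b), a, p(c)))   [R1 at 1.2]
5. p(m(p(b), a, p(c)))  →  p(p(c))   [R3 at 1]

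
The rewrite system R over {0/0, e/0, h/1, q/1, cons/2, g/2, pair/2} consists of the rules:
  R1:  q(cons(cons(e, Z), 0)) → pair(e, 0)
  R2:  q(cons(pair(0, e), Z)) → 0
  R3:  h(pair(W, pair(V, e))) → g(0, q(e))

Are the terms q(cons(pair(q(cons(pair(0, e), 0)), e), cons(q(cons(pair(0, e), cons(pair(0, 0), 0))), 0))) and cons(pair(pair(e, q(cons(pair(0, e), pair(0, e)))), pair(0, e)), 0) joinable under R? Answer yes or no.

Reduce t₁ = q(cons(pair(q(cons(pair(0, e), 0)), e), cons(q(cons(pair(0, e), cons(pair(0, 0), 0))), 0))):
1. q(cons(pair(q(cons(pair(0, e), 0)), e), cons(q(cons(pair(0, e), cons(pair(0, 0), 0))), 0)))  →  q(cons(pair(0, e), cons(q(cons(pair(0, e), cons(pair(0, 0), 0))), 0)))   [R2 at 1.1.1]
2. q(cons(pair(0, e), cons(q(cons(pair(0, e), cons(pair(0, 0), 0))), 0)))  →  0   [R2 at ε]

Reduce t₂ = cons(pair(pair(e, q(cons(pair(0, e), pair(0, e)))), pair(0, e)), 0):
1. cons(pair(pair(e, q(cons(pair(0, e), pair(0, e)))), pair(0, e)), 0)  →  cons(pair(pair(e, 0), pair(0, e)), 0)   [R2 at 1.1.2]

no — NF(t₁) = 0, NF(t₂) = cons(pair(pair(e, 0), pair(0, e)), 0)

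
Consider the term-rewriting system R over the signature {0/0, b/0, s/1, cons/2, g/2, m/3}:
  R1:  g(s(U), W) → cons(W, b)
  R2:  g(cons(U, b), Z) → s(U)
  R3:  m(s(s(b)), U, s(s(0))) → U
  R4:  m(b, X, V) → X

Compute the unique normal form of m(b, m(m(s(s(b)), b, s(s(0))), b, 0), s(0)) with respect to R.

b

1. m(b, m(m(s(s(b)), b, s(s(0))), b, 0), s(0))  →  m(m(s(s(b)), b, s(s(0))), b, 0)   [R4 at ε]
2. m(m(s(s(b)), b, s(s(0))), b, 0)  →  m(b, b, 0)   [R3 at 1]
3. m(b, b, 0)  →  b   [R4 at ε]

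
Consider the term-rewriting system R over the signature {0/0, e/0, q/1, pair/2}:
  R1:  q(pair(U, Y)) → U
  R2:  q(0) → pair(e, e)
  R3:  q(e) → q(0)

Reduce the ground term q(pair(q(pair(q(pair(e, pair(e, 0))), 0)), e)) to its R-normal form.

e

1. q(pair(q(pair(q(pair(e, pair(e, 0))), 0)), e))  →  q(pair(q(pair(e, pair(e, 0))), 0))   [R1 at ε]
2. q(pair(q(pair(e, pair(e, 0))), 0))  →  q(pair(e, pair(e, 0)))   [R1 at ε]
3. q(pair(e, pair(e, 0)))  →  e   [R1 at ε]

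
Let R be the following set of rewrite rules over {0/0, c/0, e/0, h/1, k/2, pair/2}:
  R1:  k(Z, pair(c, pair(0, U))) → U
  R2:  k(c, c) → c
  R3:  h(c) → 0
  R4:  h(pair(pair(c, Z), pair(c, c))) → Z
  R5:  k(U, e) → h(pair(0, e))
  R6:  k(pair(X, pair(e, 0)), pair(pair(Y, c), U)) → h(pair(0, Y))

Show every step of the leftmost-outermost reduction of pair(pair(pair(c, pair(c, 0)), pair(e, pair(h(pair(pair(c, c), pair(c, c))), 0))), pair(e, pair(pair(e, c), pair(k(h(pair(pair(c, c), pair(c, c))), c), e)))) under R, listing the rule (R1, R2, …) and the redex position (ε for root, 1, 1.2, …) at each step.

pair(pair(pair(c, pair(c, 0)), pair(e, pair(c, 0))), pair(e, pair(pair(e, c), pair(c, e))))

1. pair(pair(pair(c, pair(c, 0)), pair(e, pair(h(pair(pair(c, c), pair(c, c))), 0))), pair(e, pair(pair(e, c), pair(k(h(pair(pair(c, c), pair(c, c))), c), e))))  →  pair(pair(pair(c, pair(c, 0)), pair(e, pair(c, 0))), pair(e, pair(pair(e, c), pair(k(h(pair(pair(c, c), pair(c, c))), c), e))))   [R4 at 1.2.2.1]
2. pair(pair(pair(c, pair(c, 0)), pair(e, pair(c, 0))), pair(e, pair(pair(e, c), pair(k(h(pair(pair(c, c), pair(c, c))), c), e))))  →  pair(pair(pair(c, pair(c, 0)), pair(e, pair(c, 0))), pair(e, pair(pair(e, c), pair(k(c, c), e))))   [R4 at 2.2.2.1.1]
3. pair(pair(pair(c, pair(c, 0)), pair(e, pair(c, 0))), pair(e, pair(pair(e, c), pair(k(c, c), e))))  →  pair(pair(pair(c, pair(c, 0)), pair(e, pair(c, 0))), pair(e, pair(pair(e, c), pair(c, e))))   [R2 at 2.2.2.1]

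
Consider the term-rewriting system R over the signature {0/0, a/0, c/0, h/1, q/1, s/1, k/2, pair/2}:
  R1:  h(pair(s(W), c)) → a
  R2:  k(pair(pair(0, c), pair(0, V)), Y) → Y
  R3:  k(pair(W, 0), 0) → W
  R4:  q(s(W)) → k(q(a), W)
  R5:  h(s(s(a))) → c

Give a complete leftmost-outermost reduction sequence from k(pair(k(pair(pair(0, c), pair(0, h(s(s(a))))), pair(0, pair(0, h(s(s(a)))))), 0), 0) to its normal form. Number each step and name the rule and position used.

1. k(pair(k(pair(pair(0, c), pair(0, h(s(s(a))))), pair(0, pair(0, h(s(s(a)))))), 0), 0)  →  k(pair(pair(0, c), pair(0, h(s(s(a))))), pair(0, pair(0, h(s(s(a))))))   [R3 at ε]
2. k(pair(pair(0, c), pair(0, h(s(s(a))))), pair(0, pair(0, h(s(s(a))))))  →  pair(0, pair(0, h(s(s(a)))))   [R2 at ε]
3. pair(0, pair(0, h(s(s(a)))))  →  pair(0, pair(0, c))   [R5 at 2.2]

pair(0, pair(0, c))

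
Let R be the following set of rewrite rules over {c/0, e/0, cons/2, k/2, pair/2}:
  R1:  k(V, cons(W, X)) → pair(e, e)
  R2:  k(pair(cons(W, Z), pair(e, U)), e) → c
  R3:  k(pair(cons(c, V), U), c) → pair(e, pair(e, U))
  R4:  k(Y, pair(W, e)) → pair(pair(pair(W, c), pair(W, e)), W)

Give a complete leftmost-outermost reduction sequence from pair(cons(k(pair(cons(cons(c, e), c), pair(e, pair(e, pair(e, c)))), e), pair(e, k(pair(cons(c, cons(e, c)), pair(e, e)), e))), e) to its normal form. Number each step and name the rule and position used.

pair(cons(c, pair(e, c)), e)

1. pair(cons(k(pair(cons(cons(c, e), c), pair(e, pair(e, pair(e, c)))), e), pair(e, k(pair(cons(c, cons(e, c)), pair(e, e)), e))), e)  →  pair(cons(c, pair(e, k(pair(cons(c, cons(e, c)), pair(e, e)), e))), e)   [R2 at 1.1]
2. pair(cons(c, pair(e, k(pair(cons(c, cons(e, c)), pair(e, e)), e))), e)  →  pair(cons(c, pair(e, c)), e)   [R2 at 1.2.2]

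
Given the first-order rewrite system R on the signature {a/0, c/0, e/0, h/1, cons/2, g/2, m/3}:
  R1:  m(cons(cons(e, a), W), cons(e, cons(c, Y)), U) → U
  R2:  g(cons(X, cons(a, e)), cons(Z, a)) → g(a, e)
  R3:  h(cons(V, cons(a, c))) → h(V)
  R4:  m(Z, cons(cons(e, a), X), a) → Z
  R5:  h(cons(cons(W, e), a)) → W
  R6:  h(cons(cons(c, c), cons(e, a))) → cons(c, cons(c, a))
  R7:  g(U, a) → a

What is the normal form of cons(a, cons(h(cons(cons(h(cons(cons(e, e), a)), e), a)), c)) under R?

1. cons(a, cons(h(cons(cons(h(cons(cons(e, e), a)), e), a)), c))  →  cons(a, cons(h(cons(cons(e, e), a)), c))   [R5 at 2.1]
2. cons(a, cons(h(cons(cons(e, e), a)), c))  →  cons(a, cons(e, c))   [R5 at 2.1]

cons(a, cons(e, c))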